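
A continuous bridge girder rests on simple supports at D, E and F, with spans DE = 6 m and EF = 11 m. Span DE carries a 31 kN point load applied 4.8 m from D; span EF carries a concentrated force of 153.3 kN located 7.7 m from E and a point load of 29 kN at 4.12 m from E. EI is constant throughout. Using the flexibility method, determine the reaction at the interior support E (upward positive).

R_E = 139.8 kN

Take M_E as the redundant. Released structure: two simple spans DE and EF with a hinge at E.
End slopes at the hinge E, treating each span as simply supported:
  span DE: point load 31 at a = 4.8: Pab(L + a)/(6LEI) = 53.57/EI
  span EF: point load 153.3 at a = 7.7: Pab(L + b)/(6LEI) = 844/EI
  span EF: point load 29 at a = 4.12: Pab(L + b)/(6LEI) = 222.7/EI
  relative rotation θ_0 = (53.57 + 1067)/EI = 1120/EI
A unit hogging moment at E produces rotation L₁/(3EI) + L₂/(3EI) = 5.667/EI.
Slope continuity at E: θ_0 = M_E·5.667/EI, so M_E = 1120/5.667 = 197.7 kN·m (hogging).
Span DE, ΣM about D with M_E applied at E: R_E^{DE}·6 = 148.8 + 197.7, so R_E^{DE} = 57.75 kN and R_D = 31 − 57.75 = -26.75 kN.
Span EF, ΣM about F: R_E^{EF}·11 = 705.4 + 197.7, so R_E^{EF} = 82.1 kN and R_F = 182.3 − 82.1 = 100.2 kN.
R_E = 57.75 + 82.1 = 139.8 kN.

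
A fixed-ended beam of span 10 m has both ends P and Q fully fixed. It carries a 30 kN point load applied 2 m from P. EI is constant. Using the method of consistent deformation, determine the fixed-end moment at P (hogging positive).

M_P = 38.4 kN·m

Take the two fixed-end moments M_P, M_Q as redundants; the released structure is the simple span PQ.
End rotations of the released simple span under the applied load (×1/EI):
  at P: point load 30 at a = 2: Pab(L + b)/(6LEI) = 144/EI
  at Q: point load 30 at a = 2: Pab(L + a)/(6LEI) = 96/EI
  θ_P0 = 144/EI,  θ_Q0 = 96/EI
Flexibility coefficients: a unit moment at one end gives L/(3EI) there and L/(6EI) at the far end, so f₁₁ = f₂₂ = 3.333/EI and f₁₂ = f₂₁ = 1.667/EI.
Compatibility — zero rotation at each built-in end:
  3.333 M_P + 1.667 M_Q = 144
  1.667 M_P + 3.333 M_Q = 96
Solving the pair gives M_P = 38.4 kN·m and M_Q = 9.6 kN·m (hogging).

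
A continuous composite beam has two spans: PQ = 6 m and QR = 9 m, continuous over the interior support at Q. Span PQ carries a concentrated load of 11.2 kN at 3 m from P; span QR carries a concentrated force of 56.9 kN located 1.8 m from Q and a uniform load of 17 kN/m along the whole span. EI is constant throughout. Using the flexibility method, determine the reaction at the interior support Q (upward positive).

Release continuity at Q by inserting a hinge; the redundant is the internal moment M_Q. The primary structure is two simply-supported spans PQ and QR.
Discontinuity in slope at Q on the released structure — sum the simple-span end rotations:
  span PQ: point load 11.2 at a = 3: Pab(L + a)/(6LEI) = 25.2/EI
  span QR: point load 56.9 at a = 1.8: Pab(L + b)/(6LEI) = 221.2/EI
  span QR: UDL 17: wL³/(24EI) = 516.4/EI
  relative rotation θ_0 = (25.2 + 737.6)/EI = 762.8/EI
A unit hogging moment at Q produces rotation L₁/(3EI) + L₂/(3EI) = 5/EI.
Slope continuity at Q: θ_0 = M_Q·5/EI, so M_Q = 762.8/5 = 152.6 kN·m (hogging).
Span PQ, ΣM about P with M_Q applied at Q: R_Q^{PQ}·6 = 33.6 + 152.6, so R_Q^{PQ} = 31.03 kN and R_P = 11.2 − 31.03 = -19.83 kN.
Span QR, ΣM about R: R_Q^{QR}·9 = 1098 + 152.6, so R_Q^{QR} = 139 kN and R_R = 209.9 − 139 = 70.93 kN.
R_Q = 31.03 + 139 = 170 kN.

R_Q = 170 kN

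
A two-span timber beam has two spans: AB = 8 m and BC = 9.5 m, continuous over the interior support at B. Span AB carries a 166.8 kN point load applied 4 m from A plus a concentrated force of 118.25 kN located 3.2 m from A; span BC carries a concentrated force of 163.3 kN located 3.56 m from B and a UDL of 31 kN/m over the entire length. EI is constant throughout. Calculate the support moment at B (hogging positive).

M_B = 537.2 kN·m

Take M_B as the redundant. Released structure: two simple spans AB and BC with a hinge at B.
Rotations at B on the released spans (each span's end-slope, ×1/EI):
  span AB: point load 166.8 at a = 4: Pab(L + a)/(6LEI) = 667.2/EI
  span AB: point load 118.25 at a = 3.2: Pab(L + a)/(6LEI) = 423.8/EI
  span BC: point load 163.3 at a = 3.56: Pab(L + b)/(6LEI) = 935.4/EI
  span BC: UDL 31: wL³/(24EI) = 1107/EI
  relative rotation θ_0 = (1091 + 2043)/EI = 3134/EI
A unit hogging moment at B produces rotation L₁/(3EI) + L₂/(3EI) = 5.833/EI.
Compatibility: M_B·(L₁+L₂)/(3EI) = θ_0, giving M_B = 537.2 kN·m (hogging).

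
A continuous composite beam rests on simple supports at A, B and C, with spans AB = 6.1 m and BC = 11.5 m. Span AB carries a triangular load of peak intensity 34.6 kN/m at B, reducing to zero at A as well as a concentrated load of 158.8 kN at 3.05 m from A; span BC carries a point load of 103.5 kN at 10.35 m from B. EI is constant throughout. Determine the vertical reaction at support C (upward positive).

R_C = 81.74 kN

Take M_B as the redundant. Released structure: two simple spans AB and BC with a hinge at B.
Rotations at B on the released spans (each span's end-slope, ×1/EI):
  span AB: triangular load, peak 34.6: w₀L³/(45EI) = 174.5/EI
  span AB: point load 158.8 at a = 3.05: Pab(L + a)/(6LEI) = 369.3/EI
  span BC: point load 103.5 at a = 10.35: Pab(L + b)/(6LEI) = 225.8/EI
  relative rotation θ_0 = (543.8 + 225.8)/EI = 769.7/EI
A unit hogging moment at B produces rotation L₁/(3EI) + L₂/(3EI) = 5.867/EI.
Compatibility: M_B·(L₁+L₂)/(3EI) = θ_0, giving M_B = 131.2 kN·m (hogging).
Span BC, ΣM about C: R_B^{BC}·11.5 = 119 + 131.2, so R_B^{BC} = 21.76 kN and R_C = 103.5 − 21.76 = 81.74 kN.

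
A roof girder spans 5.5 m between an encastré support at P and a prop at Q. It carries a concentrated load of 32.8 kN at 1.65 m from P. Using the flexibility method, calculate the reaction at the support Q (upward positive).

Take the reaction at Q as the redundant and release it; the primary structure is a cantilever fixed at P.
Primary-structure tip deflection at Q by superposition:
  point load 32.8 at a = 1.65: Pa²(3L − a)/(6EI) = 221/EI
Tip deflection under a unit load at Q: L³/(3EI) = 55.46/EI.
The prop prevents deflection at Q: R_Q = δ_0/δ_{QQ} = 221/55.46 = 3.985 kN.

R_Q = 3.985 kN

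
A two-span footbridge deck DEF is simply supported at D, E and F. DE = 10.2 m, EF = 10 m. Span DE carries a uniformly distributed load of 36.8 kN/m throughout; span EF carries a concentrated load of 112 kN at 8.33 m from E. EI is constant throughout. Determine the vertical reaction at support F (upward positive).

R_F = 64.63 kN

Take M_E as the redundant. Released structure: two simple spans DE and EF with a hinge at E.
Rotations at E on the released spans (each span's end-slope, ×1/EI):
  span DE: UDL 36.8: wL³/(24EI) = 1627/EI
  span EF: point load 112 at a = 8.33: Pab(L + b)/(6LEI) = 303/EI
  relative rotation θ_0 = (1627 + 303)/EI = 1930/EI
A unit hogging moment at E produces rotation L₁/(3EI) + L₂/(3EI) = 6.733/EI.
Slope continuity at E: θ_0 = M_E·6.733/EI, so M_E = 1930/6.733 = 286.7 kN·m (hogging).
Span EF, ΣM about F: R_E^{EF}·10 = 187 + 286.7, so R_E^{EF} = 47.37 kN and R_F = 112 − 47.37 = 64.63 kN.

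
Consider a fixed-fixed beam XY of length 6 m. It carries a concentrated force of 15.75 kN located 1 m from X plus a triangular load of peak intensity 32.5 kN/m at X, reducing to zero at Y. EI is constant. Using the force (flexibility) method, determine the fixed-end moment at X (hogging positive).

M_X = 69.44 kN·m

Take the two fixed-end moments M_X, M_Y as redundants; the released structure is the simple span XY.
On the primary (simply-supported) span, the end slopes from the loading are:
  at X: point load 15.75 at a = 1: Pab(L + b)/(6LEI) = 24.06/EI
  at Y: point load 15.75 at a = 1: Pab(L + a)/(6LEI) = 15.31/EI
  at X: triangular load, peak 32.5: w₀L³/(45EI) = 156/EI
  at Y: triangular load, peak 32.5: 7w₀L³/(360EI) = 136.5/EI
  θ_X0 = 180.1/EI,  θ_Y0 = 151.8/EI
Flexibility coefficients: a unit moment at one end gives L/(3EI) there and L/(6EI) at the far end, so f₁₁ = f₂₂ = 2/EI and f₁₂ = f₂₁ = 1/EI.
Compatibility — zero rotation at each built-in end:
  2 M_X + 1 M_Y = 180.1
  1 M_X + 2 M_Y = 151.8
Solving the pair gives M_X = 69.44 kN·m and M_Y = 41.19 kN·m (hogging).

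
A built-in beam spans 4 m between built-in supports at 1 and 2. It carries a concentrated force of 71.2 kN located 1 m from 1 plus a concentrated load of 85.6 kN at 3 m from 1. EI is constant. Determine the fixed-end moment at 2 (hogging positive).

M_2 = 61.5 kN·m

Take the two fixed-end moments M_1, M_2 as redundants; the released structure is the simple span 12.
Simple-span end rotations at 1 and 2 under the given loads:
  at 1: point load 71.2 at a = 1: Pab(L + b)/(6LEI) = 62.3/EI
  at 2: point load 71.2 at a = 1: Pab(L + a)/(6LEI) = 44.5/EI
  at 1: point load 85.6 at a = 3: Pab(L + b)/(6LEI) = 53.5/EI
  at 2: point load 85.6 at a = 3: Pab(L + a)/(6LEI) = 74.9/EI
  θ_10 = 115.8/EI,  θ_20 = 119.4/EI
Flexibility coefficients: a unit moment at one end gives L/(3EI) there and L/(6EI) at the far end, so f₁₁ = f₂₂ = 1.333/EI and f₁₂ = f₂₁ = 0.6667/EI.
Compatibility — zero rotation at each built-in end:
  1.333 M_1 + 0.6667 M_2 = 115.8
  0.6667 M_1 + 1.333 M_2 = 119.4
Solving the pair gives M_1 = 56.1 kN·m and M_2 = 61.5 kN·m (hogging).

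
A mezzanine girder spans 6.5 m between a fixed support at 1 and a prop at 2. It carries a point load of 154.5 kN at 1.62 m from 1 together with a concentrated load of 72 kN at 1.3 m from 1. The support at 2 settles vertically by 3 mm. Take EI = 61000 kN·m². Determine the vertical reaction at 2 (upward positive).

R_2 = 15.23 kN

Choose R_2 as the redundant. The primary structure is the cantilever fixed at 1.
Deflection at 2 on the released cantilever, summing each load's contribution:
  point load 154.5 at a = 1.62: Pa²(3L − a)/(6EI) = 1208/EI
  point load 72 at a = 1.3: Pa²(3L − a)/(6EI) = 369.1/EI
  δ_0 = 1577/EI
Tip deflection under a unit load at 2: L³/(3EI) = 91.54/EI.
With EI = 61000 kN·m²: δ_0 = 0.025859 m and δ_{22} = 0.001501 m/kN.
Compatibility — the beam at 2 must follow the support down by 0.003 m: δ_0 − R_2·δ_{22} = 0.003, so R_2 = (0.025859 − 0.003)/0.001501 = 15.23 kN.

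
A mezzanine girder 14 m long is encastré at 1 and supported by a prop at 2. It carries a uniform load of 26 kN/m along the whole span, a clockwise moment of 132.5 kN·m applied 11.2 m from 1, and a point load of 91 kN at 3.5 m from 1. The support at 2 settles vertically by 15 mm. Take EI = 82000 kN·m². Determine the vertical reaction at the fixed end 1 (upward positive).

R_1 = 298.4 kN

Take the reaction at 2 as the redundant and release it; the primary structure is a cantilever fixed at 1.
Deflection at 2 on the released cantilever, summing each load's contribution:
  UDL 26: wL⁴/(8EI) = 124852/EI
  clockwise couple 132.5 at a = 11.2: M₀a(2L − a)/(2EI) = 12466/EI
  point load 91 at a = 3.5: Pa²(3L − a)/(6EI) = 7153/EI
  δ_0 = 144471/EI
Tip deflection under a unit load at 2: L³/(3EI) = 914.7/EI.
With EI = 82000 kN·m²: δ_0 = 1.7618 m and δ_{22} = 0.011154 m/kN.
Compatibility — the beam at 2 must follow the support down by 0.015 m: δ_0 − R_2·δ_{22} = 0.015, so R_2 = (1.7618 − 0.015)/0.011154 = 156.6 kN.
Vertical equilibrium: R_1 = ΣP − R_2 = 455 − 156.6 = 298.4 kN.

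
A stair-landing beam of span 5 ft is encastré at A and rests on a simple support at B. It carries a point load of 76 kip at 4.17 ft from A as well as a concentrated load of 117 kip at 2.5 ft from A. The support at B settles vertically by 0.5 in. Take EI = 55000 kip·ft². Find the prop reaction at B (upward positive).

Remove the prop at B; the released (primary) structure is a cantilever built in at A.
Downward deflection at the released point B due to the loads:
  point load 76 at a = 4.17: Pa²(3L − a)/(6EI) = 2385/EI
  point load 117 at a = 2.5: Pa²(3L − a)/(6EI) = 1523/EI
  δ_0 = 3909/EI
Flexibility coefficient — unit upward force at B: δ_{BB} = L³/(3EI) = 41.67/EI.
With EI = 55000 kip·ft²: δ_0 = 0.07107 ft and δ_{BB} = 0.000758 ft/kip.
Compatibility — the beam at B must follow the support down by 0.04167 ft: δ_0 − R_B·δ_{BB} = 0.04167, so R_B = (0.07107 − 0.04167)/0.000758 = 38.81 kip.

R_B = 38.81 kip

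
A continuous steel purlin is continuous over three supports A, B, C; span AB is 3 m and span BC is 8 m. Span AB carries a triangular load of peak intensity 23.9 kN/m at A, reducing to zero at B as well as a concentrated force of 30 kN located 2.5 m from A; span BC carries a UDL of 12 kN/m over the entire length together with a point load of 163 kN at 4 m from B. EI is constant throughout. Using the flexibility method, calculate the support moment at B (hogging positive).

M_B = 254.2 kN·m

Take M_B as the redundant. Released structure: two simple spans AB and BC with a hinge at B.
Discontinuity in slope at B on the released structure — sum the simple-span end rotations:
  span AB: triangular load, peak 23.9: 7w₀L³/(360EI) = 12.55/EI
  span AB: point load 30 at a = 2.5: Pab(L + a)/(6LEI) = 11.46/EI
  span BC: UDL 12: wL³/(24EI) = 256/EI
  span BC: point load 163 at a = 4: Pab(L + b)/(6LEI) = 652/EI
  relative rotation θ_0 = (24.01 + 908)/EI = 932/EI
A unit hogging moment at B produces rotation L₁/(3EI) + L₂/(3EI) = 3.667/EI.
Slope continuity at B: θ_0 = M_B·3.667/EI, so M_B = 932/3.667 = 254.2 kN·m (hogging).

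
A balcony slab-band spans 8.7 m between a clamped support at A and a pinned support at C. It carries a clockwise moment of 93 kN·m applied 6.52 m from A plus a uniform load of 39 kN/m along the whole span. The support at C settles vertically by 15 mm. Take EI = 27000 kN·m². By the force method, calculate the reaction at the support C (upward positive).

Release the roller at C. Primary structure: cantilever fixed at A.
Primary-structure tip deflection at C by superposition:
  clockwise couple 93 at a = 6.52: M₀a(2L − a)/(2EI) = 3299/EI
  UDL 39: wL⁴/(8EI) = 27929/EI
  δ_0 = 31227/EI
Tip deflection under a unit load at C: L³/(3EI) = 219.5/EI.
With EI = 27000 kN·m²: δ_0 = 1.1566 m and δ_{CC} = 0.00813 m/kN.
Compatibility — the beam at C must follow the support down by 0.015 m: δ_0 − R_C·δ_{CC} = 0.015, so R_C = (1.1566 − 0.015)/0.00813 = 140.4 kN.

R_C = 140.4 kN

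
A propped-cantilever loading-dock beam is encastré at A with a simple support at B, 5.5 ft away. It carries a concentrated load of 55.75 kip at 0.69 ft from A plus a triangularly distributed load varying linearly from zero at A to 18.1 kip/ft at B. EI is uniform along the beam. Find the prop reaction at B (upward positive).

R_B = 28.64 kip

Release the roller at B. Primary structure: cantilever fixed at A.
Downward deflection at the released point B due to the loads:
  point load 55.75 at a = 0.69: Pa²(3L − a)/(6EI) = 69.94/EI
  triangular load, peak 18.1 at the free end: 11w₀L⁴/(120EI) = 1518/EI
  δ_0 = 1588/EI
Flexibility coefficient — unit upward force at B: δ_{BB} = L³/(3EI) = 55.46/EI.
Compatibility at B: δ_0 − R_B·δ_{BB} = 0, so R_B = 1588/55.46 = 28.64 kip.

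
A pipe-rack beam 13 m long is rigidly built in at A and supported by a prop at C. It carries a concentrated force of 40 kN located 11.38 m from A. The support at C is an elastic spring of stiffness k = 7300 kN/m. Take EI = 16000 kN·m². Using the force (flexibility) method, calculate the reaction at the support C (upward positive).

Choose R_C as the redundant. The primary structure is the cantilever fixed at A.
Deflection at C on the released cantilever, summing each load's contribution:
  point load 40 at a = 11.38: Pa²(3L − a)/(6EI) = 23846/EI
Flexibility coefficient — unit upward force at C: δ_{CC} = L³/(3EI) = 732.3/EI.
With EI = 16000 kN·m²: δ_0 = 1.4904 m and δ_{CC} = 0.045771 m/kN.
Compatibility — the spring shortens by R_C/k under the reaction it provides: δ_0 − R_C·δ_{CC} = R_C/k. With 1/k = 0.000137 m/kN, R_C = δ_0 / (δ_{CC} + 1/k) = 1.4904 / (0.045771 + 0.000137) = 32.46 kN.

R_C = 32.46 kN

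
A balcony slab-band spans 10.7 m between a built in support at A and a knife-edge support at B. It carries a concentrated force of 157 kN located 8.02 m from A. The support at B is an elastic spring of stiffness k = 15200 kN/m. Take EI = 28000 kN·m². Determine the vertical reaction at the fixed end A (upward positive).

R_A = 58.2 kN

Choose R_B as the redundant. The primary structure is the cantilever fixed at A.
Primary-structure tip deflection at B by superposition:
  point load 157 at a = 8.02: Pa²(3L − a)/(6EI) = 40528/EI
Flexibility coefficient — unit upward force at B: δ_{BB} = L³/(3EI) = 408.3/EI.
With EI = 28000 kN·m²: δ_0 = 1.4474 m and δ_{BB} = 0.014584 m/kN.
Compatibility — the spring shortens by R_B/k under the reaction it provides: δ_0 − R_B·δ_{BB} = R_B/k. With 1/k = 0.000066 m/kN, R_B = δ_0 / (δ_{BB} + 1/k) = 1.4474 / (0.014584 + 0.000066) = 98.8 kN.
Vertical equilibrium: R_A = ΣP − R_B = 157 − 98.8 = 58.2 kN.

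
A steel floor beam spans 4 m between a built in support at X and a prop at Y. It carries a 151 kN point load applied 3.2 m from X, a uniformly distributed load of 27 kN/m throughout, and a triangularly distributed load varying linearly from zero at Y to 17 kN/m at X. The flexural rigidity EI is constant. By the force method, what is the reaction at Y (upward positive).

R_Y = 153.6 kN

Choose R_Y as the redundant. The primary structure is the cantilever fixed at X.
Downward deflection at the released point Y due to the loads:
  point load 151 at a = 3.2: Pa²(3L − a)/(6EI) = 2268/EI
  UDL 27: wL⁴/(8EI) = 864/EI
  triangular load, peak 17 at the fixed end: w₀L⁴/(30EI) = 145.1/EI
  δ_0 = 3277/EI
Tip deflection under a unit load at Y: L³/(3EI) = 21.33/EI.
The prop prevents deflection at Y: R_Y = δ_0/δ_{YY} = 3277/21.33 = 153.6 kN.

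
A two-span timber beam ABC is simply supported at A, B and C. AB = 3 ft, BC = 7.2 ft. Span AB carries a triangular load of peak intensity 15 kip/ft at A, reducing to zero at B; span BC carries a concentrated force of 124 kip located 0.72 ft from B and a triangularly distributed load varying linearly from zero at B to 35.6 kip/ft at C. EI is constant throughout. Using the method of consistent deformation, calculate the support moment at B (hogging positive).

M_B = 132.2 kip·ft

Take M_B as the redundant. Released structure: two simple spans AB and BC with a hinge at B.
Rotations at B on the released spans (each span's end-slope, ×1/EI):
  span AB: triangular load, peak 15: 7w₀L³/(360EI) = 7.875/EI
  span BC: point load 124 at a = 0.72: Pab(L + b)/(6LEI) = 183.2/EI
  span BC: triangular load, peak 35.6: 7w₀L³/(360EI) = 258.4/EI
  relative rotation θ_0 = (7.875 + 441.6)/EI = 449.4/EI
A unit hogging moment at B produces rotation L₁/(3EI) + L₂/(3EI) = 3.4/EI.
Compatibility: M_B·(L₁+L₂)/(3EI) = θ_0, giving M_B = 132.2 kip·ft (hogging).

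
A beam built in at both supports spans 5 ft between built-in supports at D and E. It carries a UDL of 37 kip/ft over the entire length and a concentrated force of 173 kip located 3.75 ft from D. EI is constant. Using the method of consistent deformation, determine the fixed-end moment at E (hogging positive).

Take the two fixed-end moments M_D, M_E as redundants; the released structure is the simple span DE.
End rotations of the released simple span under the applied load (×1/EI):
  at D: UDL 37: wL³/(24EI) = 192.7/EI
  at E: UDL 37: wL³/(24EI) = 192.7/EI
  at D: point load 173 at a = 3.75: Pab(L + b)/(6LEI) = 168.9/EI
  at E: point load 173 at a = 3.75: Pab(L + a)/(6LEI) = 236.5/EI
  θ_D0 = 361.7/EI,  θ_E0 = 429.2/EI
Flexibility coefficients: a unit moment at one end gives L/(3EI) there and L/(6EI) at the far end, so f₁₁ = f₂₂ = 1.667/EI and f₁₂ = f₂₁ = 0.8333/EI.
Compatibility — zero rotation at each built-in end:
  1.667 M_D + 0.8333 M_E = 361.7
  0.8333 M_D + 1.667 M_E = 429.2
Solving the pair gives M_D = 117.6 kip·ft and M_E = 198.7 kip·ft (hogging).

M_E = 198.7 kip·ft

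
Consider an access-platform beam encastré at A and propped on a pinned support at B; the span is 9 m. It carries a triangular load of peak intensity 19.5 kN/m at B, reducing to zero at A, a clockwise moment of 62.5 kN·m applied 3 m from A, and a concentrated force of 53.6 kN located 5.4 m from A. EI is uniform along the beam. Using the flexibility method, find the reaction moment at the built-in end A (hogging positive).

Take the reaction at B as the redundant and release it; the primary structure is a cantilever fixed at A.
Deflection at B on the released cantilever, summing each load's contribution:
  triangular load, peak 19.5 at the free end: 11w₀L⁴/(120EI) = 11728/EI
  clockwise couple 62.5 at a = 3: M₀a(2L − a)/(2EI) = 1406/EI
  point load 53.6 at a = 5.4: Pa²(3L − a)/(6EI) = 5627/EI
  δ_0 = 18761/EI
Flexibility coefficient — unit upward force at B: δ_{BB} = L³/(3EI) = 243/EI.
The prop prevents deflection at B: R_B = δ_0/δ_{BB} = 18761/243 = 77.2 kN.
Moment equilibrium about A: M_A = Σ(load moments about A) − R_B·L = 878.4 − 77.2×9 = 183.6 kN·m.

M_A = 183.6 kN·m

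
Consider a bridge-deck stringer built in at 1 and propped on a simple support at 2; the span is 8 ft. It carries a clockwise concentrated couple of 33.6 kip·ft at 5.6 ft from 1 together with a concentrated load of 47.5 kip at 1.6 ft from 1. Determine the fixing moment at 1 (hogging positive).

M_1 = 42.46 kip·ft

Release the roller at 2. Primary structure: cantilever fixed at 1.
Downward deflection at the released point 2 due to the loads:
  clockwise couple 33.6 at a = 5.6: M₀a(2L − a)/(2EI) = 978.4/EI
  point load 47.5 at a = 1.6: Pa²(3L − a)/(6EI) = 454/EI
  δ_0 = 1432/EI
Flexibility coefficient — unit upward force at 2: δ_{22} = L³/(3EI) = 170.7/EI.
Compatibility at 2: δ_0 − R_2·δ_{22} = 0, so R_2 = 1432/170.7 = 8.393 kip.
Moment equilibrium about 1: M_1 = Σ(load moments about 1) − R_2·L = 109.6 − 8.393×8 = 42.46 kip·ft.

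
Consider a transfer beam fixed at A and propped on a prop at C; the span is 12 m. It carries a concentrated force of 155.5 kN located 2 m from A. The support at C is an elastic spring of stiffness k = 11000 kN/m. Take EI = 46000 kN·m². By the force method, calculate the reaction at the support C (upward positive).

Remove the prop at C; the released (primary) structure is a cantilever built in at A.
Primary-structure tip deflection at C by superposition:
  point load 155.5 at a = 2: Pa²(3L − a)/(6EI) = 3525/EI
Tip deflection under a unit load at C: L³/(3EI) = 576/EI.
With EI = 46000 kN·m²: δ_0 = 0.076623 m and δ_{CC} = 0.012522 m/kN.
Compatibility — the spring shortens by R_C/k under the reaction it provides: δ_0 − R_C·δ_{CC} = R_C/k. With 1/k = 0.000091 m/kN, R_C = δ_0 / (δ_{CC} + 1/k) = 0.076623 / (0.012522 + 0.000091) = 6.075 kN.

R_C = 6.075 kN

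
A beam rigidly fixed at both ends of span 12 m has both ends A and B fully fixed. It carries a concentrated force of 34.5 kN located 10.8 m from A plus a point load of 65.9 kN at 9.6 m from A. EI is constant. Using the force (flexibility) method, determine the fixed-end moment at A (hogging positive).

M_A = 29.03 kN·m

Take the two fixed-end moments M_A, M_B as redundants; the released structure is the simple span AB.
End rotations of the released simple span under the applied load (×1/EI):
  at A: point load 34.5 at a = 10.8: Pab(L + b)/(6LEI) = 81.97/EI
  at B: point load 34.5 at a = 10.8: Pab(L + a)/(6LEI) = 141.6/EI
  at A: point load 65.9 at a = 9.6: Pab(L + b)/(6LEI) = 303.7/EI
  at B: point load 65.9 at a = 9.6: Pab(L + a)/(6LEI) = 455.5/EI
  θ_A0 = 385.6/EI,  θ_B0 = 597.1/EI
Flexibility coefficients: a unit moment at one end gives L/(3EI) there and L/(6EI) at the far end, so f₁₁ = f₂₂ = 4/EI and f₁₂ = f₂₁ = 2/EI.
Compatibility — zero rotation at each built-in end:
  4 M_A + 2 M_B = 385.6
  2 M_A + 4 M_B = 597.1
Solving the pair gives M_A = 29.03 kN·m and M_B = 134.8 kN·m (hogging).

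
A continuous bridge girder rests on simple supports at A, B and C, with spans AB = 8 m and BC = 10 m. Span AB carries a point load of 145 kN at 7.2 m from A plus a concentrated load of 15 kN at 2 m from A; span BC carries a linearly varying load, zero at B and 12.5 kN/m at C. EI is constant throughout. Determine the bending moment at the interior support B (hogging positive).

Insert a hinge at B; M_B is the redundant, and each span becomes simply supported.
End slopes at the hinge B, treating each span as simply supported:
  span AB: point load 145 at a = 7.2: Pab(L + a)/(6LEI) = 264.5/EI
  span AB: point load 15 at a = 2: Pab(L + a)/(6LEI) = 37.5/EI
  span BC: triangular load, peak 12.5: 7w₀L³/(360EI) = 243.1/EI
  relative rotation θ_0 = (302 + 243.1)/EI = 545/EI
A unit hogging moment at B produces rotation L₁/(3EI) + L₂/(3EI) = 6/EI.
Compatibility: M_B·(L₁+L₂)/(3EI) = θ_0, giving M_B = 90.84 kN·m (hogging).

M_B = 90.84 kN·m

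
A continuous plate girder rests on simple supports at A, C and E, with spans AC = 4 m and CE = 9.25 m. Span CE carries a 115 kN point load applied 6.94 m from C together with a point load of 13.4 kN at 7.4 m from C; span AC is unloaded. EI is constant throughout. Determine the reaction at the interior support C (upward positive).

R_C = 65.51 kN

Release continuity at C by inserting a hinge; the redundant is the internal moment M_C. The primary structure is two simply-supported spans AC and CE.
End slopes at the hinge C, treating each span as simply supported:
  span CE: point load 115 at a = 6.94: Pab(L + b)/(6LEI) = 384/EI
  span CE: point load 13.4 at a = 7.4: Pab(L + b)/(6LEI) = 36.69/EI
  relative rotation θ_0 = (0 + 420.7)/EI = 420.7/EI
A unit hogging moment at C produces rotation L₁/(3EI) + L₂/(3EI) = 4.417/EI.
Compatibility: M_C·(L₁+L₂)/(3EI) = θ_0, giving M_C = 95.25 kN·m (hogging).
Span AC, ΣM about A with M_C applied at C: R_C^{AC}·4 = 0 + 95.25, so R_C^{AC} = 23.81 kN and R_A = 0 − 23.81 = -23.81 kN.
Span CE, ΣM about E: R_C^{CE}·9.25 = 290.4 + 95.25, so R_C^{CE} = 41.7 kN and R_E = 128.4 − 41.7 = 86.7 kN.
R_C = 23.81 + 41.7 = 65.51 kN.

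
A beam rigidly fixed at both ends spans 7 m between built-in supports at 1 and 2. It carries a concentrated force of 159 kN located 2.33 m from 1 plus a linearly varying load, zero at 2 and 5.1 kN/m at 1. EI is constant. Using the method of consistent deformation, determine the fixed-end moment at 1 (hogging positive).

Release both end moments; the primary structure is a simply-supported span 12 with redundants M_1 and M_2.
On the primary (simply-supported) span, the end slopes from the loading are:
  at 1: point load 159 at a = 2.33: Pab(L + b)/(6LEI) = 480.7/EI
  at 2: point load 159 at a = 2.33: Pab(L + a)/(6LEI) = 384.3/EI
  at 1: triangular load, peak 5.1: w₀L³/(45EI) = 38.87/EI
  at 2: triangular load, peak 5.1: 7w₀L³/(360EI) = 34.01/EI
  θ_10 = 519.6/EI,  θ_20 = 418.3/EI
Flexibility coefficients: a unit moment at one end gives L/(3EI) there and L/(6EI) at the far end, so f₁₁ = f₂₂ = 2.333/EI and f₁₂ = f₂₁ = 1.167/EI.
Compatibility — zero rotation at each built-in end:
  2.333 M_1 + 1.167 M_2 = 519.6
  1.167 M_1 + 2.333 M_2 = 418.3
Solving the pair gives M_1 = 177.4 kN·m and M_2 = 90.6 kN·m (hogging).

M_1 = 177.4 kN·m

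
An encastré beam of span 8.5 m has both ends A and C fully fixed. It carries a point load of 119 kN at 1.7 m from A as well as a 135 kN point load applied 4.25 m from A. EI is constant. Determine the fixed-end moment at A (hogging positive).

M_A = 272.9 kN·m

Release both end moments; the primary structure is a simply-supported span AC with redundants M_A and M_C.
Simple-span end rotations at A and C under the given loads:
  at A: point load 119 at a = 1.7: Pab(L + b)/(6LEI) = 412.7/EI
  at C: point load 119 at a = 1.7: Pab(L + a)/(6LEI) = 275.1/EI
  at A: point load 135 at a = 4.25: Pab(L + b)/(6LEI) = 609.6/EI
  at C: point load 135 at a = 4.25: Pab(L + a)/(6LEI) = 609.6/EI
  θ_A0 = 1022/EI,  θ_C0 = 884.7/EI
Flexibility coefficients: a unit moment at one end gives L/(3EI) there and L/(6EI) at the far end, so f₁₁ = f₂₂ = 2.833/EI and f₁₂ = f₂₁ = 1.417/EI.
Compatibility — zero rotation at each built-in end:
  2.833 M_A + 1.417 M_C = 1022
  1.417 M_A + 2.833 M_C = 884.7
Solving the pair gives M_A = 272.9 kN·m and M_C = 175.8 kN·m (hogging).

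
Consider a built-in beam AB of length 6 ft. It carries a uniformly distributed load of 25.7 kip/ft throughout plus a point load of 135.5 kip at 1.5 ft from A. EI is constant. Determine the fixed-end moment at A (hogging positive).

Release both end moments; the primary structure is a simply-supported span AB with redundants M_A and M_B.
End rotations of the released simple span under the applied load (×1/EI):
  at A: UDL 25.7: wL³/(24EI) = 231.3/EI
  at B: UDL 25.7: wL³/(24EI) = 231.3/EI
  at A: point load 135.5 at a = 1.5: Pab(L + b)/(6LEI) = 266.8/EI
  at B: point load 135.5 at a = 1.5: Pab(L + a)/(6LEI) = 190.5/EI
  θ_A0 = 498.1/EI,  θ_B0 = 421.8/EI
Flexibility coefficients: a unit moment at one end gives L/(3EI) there and L/(6EI) at the far end, so f₁₁ = f₂₂ = 2/EI and f₁₂ = f₂₁ = 1/EI.
Compatibility — zero rotation at each built-in end:
  2 M_A + 1 M_B = 498.1
  1 M_A + 2 M_B = 421.8
Solving the pair gives M_A = 191.4 kip·ft and M_B = 115.2 kip·ft (hogging).

M_A = 191.4 kip·ft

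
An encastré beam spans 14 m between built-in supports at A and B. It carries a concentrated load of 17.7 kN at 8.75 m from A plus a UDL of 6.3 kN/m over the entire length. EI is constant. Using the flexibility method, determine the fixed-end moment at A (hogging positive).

Take the two fixed-end moments M_A, M_B as redundants; the released structure is the simple span AB.
Simple-span end rotations at A and B under the given loads:
  at A: point load 17.7 at a = 8.75: Pab(L + b)/(6LEI) = 186.3/EI
  at B: point load 17.7 at a = 8.75: Pab(L + a)/(6LEI) = 220.2/EI
  at A: UDL 6.3: wL³/(24EI) = 720.3/EI
  at B: UDL 6.3: wL³/(24EI) = 720.3/EI
  θ_A0 = 906.6/EI,  θ_B0 = 940.5/EI
Flexibility coefficients: a unit moment at one end gives L/(3EI) there and L/(6EI) at the far end, so f₁₁ = f₂₂ = 4.667/EI and f₁₂ = f₂₁ = 2.333/EI.
Compatibility — zero rotation at each built-in end:
  4.667 M_A + 2.333 M_B = 906.6
  2.333 M_A + 4.667 M_B = 940.5
Solving the pair gives M_A = 124.7 kN·m and M_B = 139.2 kN·m (hogging).

M_A = 124.7 kN·m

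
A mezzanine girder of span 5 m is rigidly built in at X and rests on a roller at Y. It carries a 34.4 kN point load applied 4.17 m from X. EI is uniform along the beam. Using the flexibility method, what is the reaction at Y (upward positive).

R_Y = 25.91 kN

Take the reaction at Y as the redundant and release it; the primary structure is a cantilever fixed at X.
Primary-structure tip deflection at Y by superposition:
  point load 34.4 at a = 4.17: Pa²(3L − a)/(6EI) = 1080/EI
Tip deflection under a unit load at Y: L³/(3EI) = 41.67/EI.
Compatibility at Y: δ_0 − R_Y·δ_{YY} = 0, so R_Y = 1080/41.67 = 25.91 kN.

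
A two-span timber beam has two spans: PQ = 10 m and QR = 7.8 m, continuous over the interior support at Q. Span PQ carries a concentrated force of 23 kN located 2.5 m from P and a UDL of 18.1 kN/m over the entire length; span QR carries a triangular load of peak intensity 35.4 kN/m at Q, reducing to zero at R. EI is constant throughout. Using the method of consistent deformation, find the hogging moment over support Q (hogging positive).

Insert a hinge at Q; M_Q is the redundant, and each span becomes simply supported.
Rotations at Q on the released spans (each span's end-slope, ×1/EI):
  span PQ: point load 23 at a = 2.5: Pab(L + a)/(6LEI) = 89.84/EI
  span PQ: UDL 18.1: wL³/(24EI) = 754.2/EI
  span QR: triangular load, peak 35.4: w₀L³/(45EI) = 373.3/EI
  relative rotation θ_0 = (844 + 373.3)/EI = 1217/EI
A unit hogging moment at Q produces rotation L₁/(3EI) + L₂/(3EI) = 5.933/EI.
Slope continuity at Q: θ_0 = M_Q·5.933/EI, so M_Q = 1217/5.933 = 205.2 kN·m (hogging).

M_Q = 205.2 kN·m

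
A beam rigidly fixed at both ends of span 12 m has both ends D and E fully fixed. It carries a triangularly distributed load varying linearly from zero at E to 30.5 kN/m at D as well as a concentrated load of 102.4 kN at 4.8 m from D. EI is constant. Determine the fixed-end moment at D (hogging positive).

Take the two fixed-end moments M_D, M_E as redundants; the released structure is the simple span DE.
On the primary (simply-supported) span, the end slopes from the loading are:
  at D: triangular load, peak 30.5: w₀L³/(45EI) = 1171/EI
  at E: triangular load, peak 30.5: 7w₀L³/(360EI) = 1025/EI
  at D: point load 102.4 at a = 4.8: Pab(L + b)/(6LEI) = 943.7/EI
  at E: point load 102.4 at a = 4.8: Pab(L + a)/(6LEI) = 825.8/EI
  θ_D0 = 2115/EI,  θ_E0 = 1851/EI
Flexibility coefficients: a unit moment at one end gives L/(3EI) there and L/(6EI) at the far end, so f₁₁ = f₂₂ = 4/EI and f₁₂ = f₂₁ = 2/EI.
Compatibility — zero rotation at each built-in end:
  4 M_D + 2 M_E = 2115
  2 M_D + 4 M_E = 1851
Solving the pair gives M_D = 396.5 kN·m and M_E = 264.4 kN·m (hogging).

M_D = 396.5 kN·m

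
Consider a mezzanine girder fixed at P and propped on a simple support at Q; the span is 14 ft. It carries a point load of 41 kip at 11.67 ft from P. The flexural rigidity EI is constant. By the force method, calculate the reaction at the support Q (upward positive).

R_Q = 30.86 kip

Remove the prop at Q; the released (primary) structure is a cantilever built in at P.
Downward deflection at the released point Q due to the loads:
  point load 41 at a = 11.67: Pa²(3L − a)/(6EI) = 28226/EI
Tip deflection under a unit load at Q: L³/(3EI) = 914.7/EI.
The prop prevents deflection at Q: R_Q = δ_0/δ_{QQ} = 28226/914.7 = 30.86 kip.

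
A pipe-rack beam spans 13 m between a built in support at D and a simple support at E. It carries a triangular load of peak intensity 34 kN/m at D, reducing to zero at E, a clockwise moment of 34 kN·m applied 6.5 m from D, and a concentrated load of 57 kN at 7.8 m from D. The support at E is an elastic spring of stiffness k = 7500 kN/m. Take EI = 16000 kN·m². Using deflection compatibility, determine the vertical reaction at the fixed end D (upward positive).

R_D = 206.4 kN

Take the reaction at E as the redundant and release it; the primary structure is a cantilever fixed at D.
Primary-structure tip deflection at E by superposition:
  triangular load, peak 34 at the fixed end: w₀L⁴/(30EI) = 32369/EI
  clockwise couple 34 at a = 6.5: M₀a(2L − a)/(2EI) = 2155/EI
  point load 57 at a = 7.8: Pa²(3L − a)/(6EI) = 18033/EI
  δ_0 = 52557/EI
Tip deflection under a unit load at E: L³/(3EI) = 732.3/EI.
With EI = 16000 kN·m²: δ_0 = 3.2848 m and δ_{EE} = 0.045771 m/kN.
Compatibility — the spring shortens by R_E/k under the reaction it provides: δ_0 − R_E·δ_{EE} = R_E/k. With 1/k = 0.000133 m/kN, R_E = δ_0 / (δ_{EE} + 1/k) = 3.2848 / (0.045771 + 0.000133) = 71.56 kN.
Vertical equilibrium: R_D = ΣP − R_E = 278 − 71.56 = 206.4 kN.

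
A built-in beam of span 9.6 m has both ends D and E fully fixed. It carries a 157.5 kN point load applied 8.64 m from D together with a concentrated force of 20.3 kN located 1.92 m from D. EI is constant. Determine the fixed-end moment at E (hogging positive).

Release both end moments; the primary structure is a simply-supported span DE with redundants M_D and M_E.
Simple-span end rotations at D and E under the given loads:
  at D: point load 157.5 at a = 8.64: Pab(L + b)/(6LEI) = 239.5/EI
  at E: point load 157.5 at a = 8.64: Pab(L + a)/(6LEI) = 413.7/EI
  at D: point load 20.3 at a = 1.92: Pab(L + b)/(6LEI) = 89.8/EI
  at E: point load 20.3 at a = 1.92: Pab(L + a)/(6LEI) = 59.87/EI
  θ_D0 = 329.3/EI,  θ_E0 = 473.6/EI
Flexibility coefficients: a unit moment at one end gives L/(3EI) there and L/(6EI) at the far end, so f₁₁ = f₂₂ = 3.2/EI and f₁₂ = f₂₁ = 1.6/EI.
Compatibility — zero rotation at each built-in end:
  3.2 M_D + 1.6 M_E = 329.3
  1.6 M_D + 3.2 M_E = 473.6
Solving the pair gives M_D = 38.55 kN·m and M_E = 128.7 kN·m (hogging).

M_E = 128.7 kN·m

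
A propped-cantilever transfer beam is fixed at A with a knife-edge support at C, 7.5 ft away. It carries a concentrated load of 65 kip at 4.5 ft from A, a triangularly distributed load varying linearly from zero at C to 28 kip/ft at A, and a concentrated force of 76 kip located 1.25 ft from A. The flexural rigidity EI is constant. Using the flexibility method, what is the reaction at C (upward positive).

Remove the prop at C; the released (primary) structure is a cantilever built in at A.
Deflection at C on the released cantilever, summing each load's contribution:
  point load 65 at a = 4.5: Pa²(3L − a)/(6EI) = 3949/EI
  triangular load, peak 28 at the fixed end: w₀L⁴/(30EI) = 2953/EI
  point load 76 at a = 1.25: Pa²(3L − a)/(6EI) = 420.6/EI
  δ_0 = 7322/EI
Tip deflection under a unit load at C: L³/(3EI) = 140.6/EI.
The prop prevents deflection at C: R_C = δ_0/δ_{CC} = 7322/140.6 = 52.07 kip.

R_C = 52.07 kip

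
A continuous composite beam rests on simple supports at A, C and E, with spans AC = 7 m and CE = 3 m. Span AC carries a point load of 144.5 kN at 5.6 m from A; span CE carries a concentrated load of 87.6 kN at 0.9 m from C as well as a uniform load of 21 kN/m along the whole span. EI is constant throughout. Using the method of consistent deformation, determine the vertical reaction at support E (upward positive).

R_E = 16.74 kN

Insert a hinge at C; M_C is the redundant, and each span becomes simply supported.
Rotations at C on the released spans (each span's end-slope, ×1/EI):
  span AC: point load 144.5 at a = 5.6: Pab(L + a)/(6LEI) = 339.9/EI
  span CE: point load 87.6 at a = 0.9: Pab(L + b)/(6LEI) = 46.91/EI
  span CE: UDL 21: wL³/(24EI) = 23.62/EI
  relative rotation θ_0 = (339.9 + 70.53)/EI = 410.4/EI
A unit hogging moment at C produces rotation L₁/(3EI) + L₂/(3EI) = 3.333/EI.
Compatibility: M_C·(L₁+L₂)/(3EI) = θ_0, giving M_C = 123.1 kN·m (hogging).
Span CE, ΣM about E: R_C^{CE}·3 = 278.5 + 123.1, so R_C^{CE} = 133.9 kN and R_E = 150.6 − 133.9 = 16.74 kN.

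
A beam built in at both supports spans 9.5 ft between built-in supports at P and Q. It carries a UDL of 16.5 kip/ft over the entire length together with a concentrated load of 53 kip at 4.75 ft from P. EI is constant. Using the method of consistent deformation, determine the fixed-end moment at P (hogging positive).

Take the two fixed-end moments M_P, M_Q as redundants; the released structure is the simple span PQ.
Simple-span end rotations at P and Q under the given loads:
  at P: UDL 16.5: wL³/(24EI) = 589.4/EI
  at Q: UDL 16.5: wL³/(24EI) = 589.4/EI
  at P: point load 53 at a = 4.75: Pab(L + b)/(6LEI) = 299/EI
  at Q: point load 53 at a = 4.75: Pab(L + a)/(6LEI) = 299/EI
  θ_P0 = 888.4/EI,  θ_Q0 = 888.4/EI
Flexibility coefficients: a unit moment at one end gives L/(3EI) there and L/(6EI) at the far end, so f₁₁ = f₂₂ = 3.167/EI and f₁₂ = f₂₁ = 1.583/EI.
Compatibility — zero rotation at each built-in end:
  3.167 M_P + 1.583 M_Q = 888.4
  1.583 M_P + 3.167 M_Q = 888.4
Solving the pair gives M_P = 187 kip·ft and M_Q = 187 kip·ft (hogging).

M_P = 187 kip·ft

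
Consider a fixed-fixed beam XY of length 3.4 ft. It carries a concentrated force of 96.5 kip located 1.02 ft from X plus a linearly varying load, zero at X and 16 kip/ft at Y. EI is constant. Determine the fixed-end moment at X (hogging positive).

Take the two fixed-end moments M_X, M_Y as redundants; the released structure is the simple span XY.
On the primary (simply-supported) span, the end slopes from the loading are:
  at X: point load 96.5 at a = 1.02: Pab(L + b)/(6LEI) = 66.37/EI
  at Y: point load 96.5 at a = 1.02: Pab(L + a)/(6LEI) = 50.76/EI
  at X: triangular load, peak 16: 7w₀L³/(360EI) = 12.23/EI
  at Y: triangular load, peak 16: w₀L³/(45EI) = 13.97/EI
  θ_X0 = 78.6/EI,  θ_Y0 = 64.73/EI
Flexibility coefficients: a unit moment at one end gives L/(3EI) there and L/(6EI) at the far end, so f₁₁ = f₂₂ = 1.133/EI and f₁₂ = f₂₁ = 0.5667/EI.
Compatibility — zero rotation at each built-in end:
  1.133 M_X + 0.5667 M_Y = 78.6
  0.5667 M_X + 1.133 M_Y = 64.73
Solving the pair gives M_X = 54.4 kip·ft and M_Y = 29.92 kip·ft (hogging).

M_X = 54.4 kip·ft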